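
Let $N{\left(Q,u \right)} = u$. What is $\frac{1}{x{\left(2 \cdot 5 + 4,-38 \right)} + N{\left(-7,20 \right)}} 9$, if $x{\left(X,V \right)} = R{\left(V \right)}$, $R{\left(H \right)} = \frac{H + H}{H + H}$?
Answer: $\frac{3}{7} \approx 0.42857$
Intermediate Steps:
$R{\left(H \right)} = 1$ ($R{\left(H \right)} = \frac{2 H}{2 H} = 2 H \frac{1}{2 H} = 1$)
$x{\left(X,V \right)} = 1$
$\frac{1}{x{\left(2 \cdot 5 + 4,-38 \right)} + N{\left(-7,20 \right)}} 9 = \frac{1}{1 + 20} \cdot 9 = \frac{1}{21} \cdot 9 = \frac{3}{7}$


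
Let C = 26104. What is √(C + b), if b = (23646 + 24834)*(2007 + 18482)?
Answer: 2*√248333206 ≈ 31517.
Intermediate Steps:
b = 993306720 (b = 48480*20489 = 993306720)
√(C + b) = √(26104 + 993306720) = √993332824 = 2*√248333206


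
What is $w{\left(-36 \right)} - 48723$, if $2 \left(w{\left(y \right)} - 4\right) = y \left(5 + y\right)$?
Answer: $-48161$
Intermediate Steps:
$w{\left(y \right)} = 4 + \frac{y \left(5 + y\right)}{2}$
$w{\left(-36 \right)} - 48723 = \left(4 + \frac{\left(-36\right)^{2}}{2} + \frac{5}{2} \left(-36\right)\right) - 48723 = \left(4 + \frac{1}{2} \cdot 1296 - 90\right) - 48723 = \left(4 + 648 - 90\right) - 48723 = 562 - 48723 = -48161$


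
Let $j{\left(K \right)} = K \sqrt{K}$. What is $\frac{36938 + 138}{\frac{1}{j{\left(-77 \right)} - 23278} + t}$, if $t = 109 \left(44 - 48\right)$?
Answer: $\frac{37076 \left(- 77 \sqrt{77} + 23278 i\right)}{7 \left(- 1449887 i + 4796 \sqrt{77}\right)} \approx -85.037 - 2.4214 \cdot 10^{-7} i$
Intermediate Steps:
$j{\left(K \right)} = K^{\frac{3}{2}}$
$t = -436$ ($t = 109 \left(-4\right) = -436$)
$\frac{36938 + 138}{\frac{1}{j{\left(-77 \right)} - 23278} + t} = \frac{36938 + 138}{\frac{1}{\left(-77\right)^{\frac{3}{2}} - 23278} - 436} = \frac{37076}{\frac{1}{- 77 i \sqrt{77} - 23278} - 436} = \frac{37076}{\frac{1}{-23278 - 77 i \sqrt{77}} - 436} = \frac{37076}{-436 + \frac{1}{-23278 - 77 i \sqrt{77}}}$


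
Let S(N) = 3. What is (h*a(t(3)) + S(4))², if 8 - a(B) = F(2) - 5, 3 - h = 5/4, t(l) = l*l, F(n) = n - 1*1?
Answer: 576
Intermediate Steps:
F(n) = -1 + n (F(n) = n - 1 = -1 + n)
t(l) = l²
h = 7/4 (h = 3 - 5/4 = 7/4 ≈ 1.7500)
a(B) = 12 (a(B) = 8 - ((-1 + 2) - 5) = 8 - (1 - 5) = 8 - 1*(-4) = 8 + 4 = 12)
(h*a(t(3)) + S(4))² = ((7/4)*12 + 3)² = (21 + 3)² = 24² = 576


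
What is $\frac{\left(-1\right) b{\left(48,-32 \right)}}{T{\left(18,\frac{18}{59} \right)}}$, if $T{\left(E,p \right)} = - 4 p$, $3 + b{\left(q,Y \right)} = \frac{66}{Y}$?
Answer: $- \frac{531}{128} \approx -4.1484$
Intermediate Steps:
$b{\left(q,Y \right)} = -3 + \frac{66}{Y}$
$\frac{\left(-1\right) b{\left(48,-32 \right)}}{T{\left(18,\frac{18}{59} \right)}} = \frac{\left(-1\right) \left(-3 + \frac{66}{-32}\right)}{\left(-4\right) \frac{18}{59}} = \frac{\left(-1\right) \left(-3 + 66 \left(- \frac{1}{32}\right)\right)}{\left(-4\right) 18 \cdot \frac{1}{59}} = \frac{\left(-1\right) \left(-3 - \frac{33}{16}\right)}{\left(-4\right) \frac{18}{59}} = \frac{\left(-1\right) \left(- \frac{81}{16}\right)}{- \frac{72}{59}} = \frac{81}{16} \left(- \frac{59}{72}\right) = - \frac{531}{128}$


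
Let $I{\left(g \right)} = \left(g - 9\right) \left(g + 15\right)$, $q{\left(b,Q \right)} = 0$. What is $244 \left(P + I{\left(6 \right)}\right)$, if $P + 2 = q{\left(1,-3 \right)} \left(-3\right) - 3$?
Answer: $-16592$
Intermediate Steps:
$P = -5$ ($P = -2 + \left(0 \left(-3\right) - 3\right) = -2 + \left(0 - 3\right) = -2 - 3 = -5$)
$I{\left(g \right)} = \left(-9 + g\right) \left(15 + g\right)$
$244 \left(P + I{\left(6 \right)}\right) = 244 \left(-5 + \left(-135 + 6^{2} + 6 \cdot 6\right)\right) = 244 \left(-5 + \left(-135 + 36 + 36\right)\right) = 244 \left(-5 - 63\right) = 244 \left(-68\right) = -16592$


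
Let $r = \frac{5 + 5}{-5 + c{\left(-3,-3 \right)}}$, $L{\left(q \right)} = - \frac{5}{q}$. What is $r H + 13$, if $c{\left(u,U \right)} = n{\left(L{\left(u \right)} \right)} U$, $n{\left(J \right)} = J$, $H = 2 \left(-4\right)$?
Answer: $21$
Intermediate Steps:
$H = -8$
$c{\left(u,U \right)} = - \frac{5 U}{u}$ ($c{\left(u,U \right)} = - \frac{5}{u} U = - \frac{5 U}{u}$)
$r = -1$ ($r = \frac{5 + 5}{-5 - - \frac{15}{-3}} = \frac{10}{-5 - \left(-15\right) \left(- \frac{1}{3}\right)} = \frac{10}{-5 - 5} = \frac{10}{-10} = 10 \left(- \frac{1}{10}\right) = -1$)
$r H + 13 = \left(-1\right) \left(-8\right) + 13 = 8 + 13 = 21$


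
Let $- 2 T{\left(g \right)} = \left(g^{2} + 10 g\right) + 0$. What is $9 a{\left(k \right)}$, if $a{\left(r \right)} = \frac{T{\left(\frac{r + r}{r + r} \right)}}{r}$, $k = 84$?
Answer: $- \frac{33}{56} \approx -0.58929$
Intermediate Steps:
$T{\left(g \right)} = - 5 g - \frac{g^{2}}{2}$ ($T{\left(g \right)} = - \frac{\left(g^{2} + 10 g\right) + 0}{2} = - \frac{g^{2} + 10 g}{2} = - 5 g - \frac{g^{2}}{2}$)
$a{\left(r \right)} = - \frac{11}{2 r}$ ($a{\left(r \right)} = \frac{\left(- \frac{1}{2}\right) \frac{r + r}{r + r} \left(10 + \frac{r + r}{r + r}\right)}{r} = \frac{\left(- \frac{1}{2}\right) \frac{2 r}{2 r} \left(10 + \frac{2 r}{2 r}\right)}{r} = \frac{\left(- \frac{1}{2}\right) 2 r \frac{1}{2 r} \left(10 + 2 r \frac{1}{2 r}\right)}{r} = \frac{\left(- \frac{1}{2}\right) 1 \left(10 + 1\right)}{r} = \frac{\left(- \frac{1}{2}\right) 1 \cdot 11}{r} = - \frac{11}{2 r}$)
$9 a{\left(k \right)} = 9 \left(- \frac{11}{2 \cdot 84}\right) = 9 \left(\left(- \frac{11}{2}\right) \frac{1}{84}\right) = 9 \left(- \frac{11}{168}\right) = - \frac{33}{56}$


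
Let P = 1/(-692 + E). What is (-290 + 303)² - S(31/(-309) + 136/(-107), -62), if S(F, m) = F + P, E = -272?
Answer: 5430233495/31872732 ≈ 170.37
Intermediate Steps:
P = -1/964 (P = 1/(-692 - 272) = 1/(-964) = -1/964 ≈ -0.0010373)
S(F, m) = -1/964 + F (S(F, m) = F - 1/964 = -1/964 + F)
(-290 + 303)² - S(31/(-309) + 136/(-107), -62) = (-290 + 303)² - (-1/964 + (31/(-309) + 136/(-107))) = 13² - (-1/964 + (31*(-1/309) + 136*(-1/107))) = 169 - (-1/964 + (-31/309 - 136/107)) = 169 - (-1/964 - 45341/33063) = 169 - 1*(-43741787/31872732) = 169 + 43741787/31872732 = 5430233495/31872732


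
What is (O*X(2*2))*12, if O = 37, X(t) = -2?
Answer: -888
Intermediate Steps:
(O*X(2*2))*12 = (37*(-2))*12 = -74*12 = -888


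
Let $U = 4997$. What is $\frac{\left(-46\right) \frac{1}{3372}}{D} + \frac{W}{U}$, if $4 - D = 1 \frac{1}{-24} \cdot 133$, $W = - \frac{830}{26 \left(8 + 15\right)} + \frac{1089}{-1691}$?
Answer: $- \frac{298551210140}{162579561404377} \approx -0.0018363$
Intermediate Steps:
$W = - \frac{1027376}{505609}$ ($W = - \frac{830}{26 \cdot 23} + 1089 \left(- \frac{1}{1691}\right) = - \frac{830}{598} - \frac{1089}{1691} = \left(-830\right) \frac{1}{598} - \frac{1089}{1691} = - \frac{415}{299} - \frac{1089}{1691} = - \frac{1027376}{505609} \approx -2.032$)
$D = \frac{229}{24}$ ($D = 4 - 1 \frac{1}{-24} \cdot 133 = 4 - 1 \left(- \frac{1}{24}\right) 133 = 4 - \left(- \frac{1}{24}\right) 133 = 4 - - \frac{133}{24} = 4 + \frac{133}{24} = \frac{229}{24} \approx 9.5417$)
$\frac{\left(-46\right) \frac{1}{3372}}{D} + \frac{W}{U} = \frac{\left(-46\right) \frac{1}{3372}}{\frac{229}{24}} - \frac{1027376}{505609 \cdot 4997} = \left(-46\right) \frac{1}{3372} \cdot \frac{24}{229} - \frac{1027376}{2526528173} = \left(- \frac{23}{1686}\right) \frac{24}{229} - \frac{1027376}{2526528173} = - \frac{92}{64349} - \frac{1027376}{2526528173} = - \frac{298551210140}{162579561404377}$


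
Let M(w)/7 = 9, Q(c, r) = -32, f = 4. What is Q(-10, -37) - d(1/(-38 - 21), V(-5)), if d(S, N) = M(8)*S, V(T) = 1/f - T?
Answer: -1825/59 ≈ -30.932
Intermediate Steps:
M(w) = 63 (M(w) = 7*9 = 63)
V(T) = ¼ - T (V(T) = 1/4 - T = ¼ - T)
d(S, N) = 63*S
Q(-10, -37) - d(1/(-38 - 21), V(-5)) = -32 - 63/(-38 - 21) = -32 - 63/(-59) = -32 - 63*(-1)/59 = -32 - 1*(-63/59) = -32 + 63/59 = -1825/59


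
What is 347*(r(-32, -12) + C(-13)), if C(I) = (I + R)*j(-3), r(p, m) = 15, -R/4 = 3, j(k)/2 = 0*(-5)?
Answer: 5205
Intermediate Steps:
j(k) = 0 (j(k) = 2*(0*(-5)) = 2*0 = 0)
R = -12 (R = -4*3 = -12)
C(I) = 0 (C(I) = (I - 12)*0 = (-12 + I)*0 = 0)
347*(r(-32, -12) + C(-13)) = 347*(15 + 0) = 347*15 = 5205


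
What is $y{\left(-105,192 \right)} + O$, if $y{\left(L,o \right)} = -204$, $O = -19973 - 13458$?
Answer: $-33635$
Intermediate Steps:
$O = -33431$
$y{\left(-105,192 \right)} + O = -204 - 33431 = -33635$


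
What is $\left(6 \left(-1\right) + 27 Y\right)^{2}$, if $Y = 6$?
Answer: $24336$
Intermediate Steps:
$\left(6 \left(-1\right) + 27 Y\right)^{2} = \left(6 \left(-1\right) + 27 \cdot 6\right)^{2} = \left(-6 + 162\right)^{2} = 156^{2} = 24336$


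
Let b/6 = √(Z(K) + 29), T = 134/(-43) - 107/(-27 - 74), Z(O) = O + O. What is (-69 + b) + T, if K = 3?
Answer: -308600/4343 + 6*√35 ≈ -35.560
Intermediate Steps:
Z(O) = 2*O
T = -8933/4343 (T = 134*(-1/43) - 107/(-101) = -134/43 - 107*(-1/101) = -134/43 + 107/101 = -8933/4343 ≈ -2.0569)
b = 6*√35 (b = 6*√(2*3 + 29) = 6*√(6 + 29) = 6*√35 ≈ 35.496)
(-69 + b) + T = (-69 + 6*√35) - 8933/4343 = -308600/4343 + 6*√35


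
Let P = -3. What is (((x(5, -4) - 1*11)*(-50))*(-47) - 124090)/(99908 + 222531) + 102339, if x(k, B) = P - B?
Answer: 32997937231/322439 ≈ 1.0234e+5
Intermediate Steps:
x(k, B) = -3 - B
(((x(5, -4) - 1*11)*(-50))*(-47) - 124090)/(99908 + 222531) + 102339 = ((((-3 - 1*(-4)) - 1*11)*(-50))*(-47) - 124090)/(99908 + 222531) + 102339 = ((((-3 + 4) - 11)*(-50))*(-47) - 124090)/322439 + 102339 = (((1 - 11)*(-50))*(-47) - 124090)*(1/322439) + 102339 = (-10*(-50)*(-47) - 124090)*(1/322439) + 102339 = (500*(-47) - 124090)*(1/322439) + 102339 = (-23500 - 124090)*(1/322439) + 102339 = -147590*1/322439 + 102339 = -147590/322439 + 102339 = 32997937231/322439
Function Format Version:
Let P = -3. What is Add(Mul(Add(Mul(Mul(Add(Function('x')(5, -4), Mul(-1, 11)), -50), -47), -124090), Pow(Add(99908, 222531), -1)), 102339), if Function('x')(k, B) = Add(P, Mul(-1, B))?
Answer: Rational(32997937231, 322439) ≈ 1.0234e+5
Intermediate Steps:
Function('x')(k, B) = Add(-3, Mul(-1, B))
Add(Mul(Add(Mul(Mul(Add(Function('x')(5, -4), Mul(-1, 11)), -50), -47), -124090), Pow(Add(99908, 222531), -1)), 102339) = Add(Mul(Add(Mul(Mul(Add(Add(-3, Mul(-1, -4)), Mul(-1, 11)), -50), -47), -124090), Pow(Add(99908, 222531), -1)), 102339) = Add(Mul(Add(Mul(Mul(Add(Add(-3, 4), -11), -50), -47), -124090), Pow(322439, -1)), 102339) = Add(Mul(Add(Mul(Mul(Add(1, -11), -50), -47), -124090), Rational(1, 322439)), 102339) = Add(Mul(Add(Mul(Mul(-10, -50), -47), -124090), Rational(1, 322439)), 102339) = Add(Mul(Add(Mul(500, -47), -124090), Rational(1, 322439)), 102339) = Add(Mul(Add(-23500, -124090), Rational(1, 322439)), 102339) = Add(Mul(-147590, Rational(1, 322439)), 102339) = Add(Rational(-147590, 322439), 102339) = Rational(32997937231, 322439)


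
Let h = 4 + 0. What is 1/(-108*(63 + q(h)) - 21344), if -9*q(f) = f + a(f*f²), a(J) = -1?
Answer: -1/28112 ≈ -3.5572e-5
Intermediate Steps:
h = 4
q(f) = ⅑ - f/9 (q(f) = -(f - 1)/9 = -(-1 + f)/9 = ⅑ - f/9)
1/(-108*(63 + q(h)) - 21344) = 1/(-108*(63 + (⅑ - ⅑*4)) - 21344) = 1/(-108*(63 + (⅑ - 4/9)) - 21344) = 1/(-108*(63 - ⅓) - 21344) = 1/(-108*188/3 - 21344) = 1/(-6768 - 21344) = 1/(-28112) = -1/28112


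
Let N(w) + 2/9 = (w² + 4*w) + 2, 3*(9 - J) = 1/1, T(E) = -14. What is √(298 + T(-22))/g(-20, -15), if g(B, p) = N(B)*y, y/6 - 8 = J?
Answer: 9*√71/144800 ≈ 0.00052372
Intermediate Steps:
J = 26/3 (J = 9 - 1/(3*1) = 9 - 1/3 = 9 - ⅓*1 = 9 - ⅓ = 26/3 ≈ 8.6667)
N(w) = 16/9 + w² + 4*w (N(w) = -2/9 + ((w² + 4*w) + 2) = -2/9 + (2 + w² + 4*w) = 16/9 + w² + 4*w)
y = 100 (y = 48 + 6*(26/3) = 48 + 52 = 100)
g(B, p) = 1600/9 + 100*B² + 400*B (g(B, p) = (16/9 + B² + 4*B)*100 = 1600/9 + 100*B² + 400*B)
√(298 + T(-22))/g(-20, -15) = √(298 - 14)/(1600/9 + 100*(-20)² + 400*(-20)) = √284/(1600/9 + 100*400 - 8000) = (2*√71)/(1600/9 + 40000 - 8000) = (2*√71)/(289600/9) = (2*√71)*(9/289600) = 9*√71/144800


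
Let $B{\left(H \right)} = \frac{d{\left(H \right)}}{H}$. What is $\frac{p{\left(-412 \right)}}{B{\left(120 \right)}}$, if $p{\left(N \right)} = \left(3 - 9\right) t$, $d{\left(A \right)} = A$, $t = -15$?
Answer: $90$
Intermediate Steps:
$p{\left(N \right)} = 90$ ($p{\left(N \right)} = \left(3 - 9\right) \left(-15\right) = \left(-6\right) \left(-15\right) = 90$)
$B{\left(H \right)} = 1$ ($B{\left(H \right)} = \frac{H}{H} = 1$)
$\frac{p{\left(-412 \right)}}{B{\left(120 \right)}} = \frac{90}{1} = 90 \cdot 1 = 90$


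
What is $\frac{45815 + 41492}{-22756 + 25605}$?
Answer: $\frac{7937}{259} \approx 30.645$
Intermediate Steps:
$\frac{45815 + 41492}{-22756 + 25605} = \frac{87307}{2849} = 87307 \cdot \frac{1}{2849} = \frac{7937}{259}$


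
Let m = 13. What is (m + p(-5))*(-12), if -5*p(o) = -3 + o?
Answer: -876/5 ≈ -175.20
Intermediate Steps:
p(o) = ⅗ - o/5 (p(o) = -(-3 + o)/5 = ⅗ - o/5)
(m + p(-5))*(-12) = (13 + (⅗ - ⅕*(-5)))*(-12) = (13 + (⅗ + 1))*(-12) = (13 + 8/5)*(-12) = (73/5)*(-12) = -876/5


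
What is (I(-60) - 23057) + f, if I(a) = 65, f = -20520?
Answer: -43512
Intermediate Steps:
(I(-60) - 23057) + f = (65 - 23057) - 20520 = -22992 - 20520 = -43512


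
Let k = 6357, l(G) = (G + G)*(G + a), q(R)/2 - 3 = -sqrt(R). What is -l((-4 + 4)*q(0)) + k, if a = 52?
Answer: 6357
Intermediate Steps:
q(R) = 6 - 2*sqrt(R) (q(R) = 6 + 2*(-sqrt(R)) = 6 - 2*sqrt(R))
l(G) = 2*G*(52 + G) (l(G) = (G + G)*(G + 52) = (2*G)*(52 + G) = 2*G*(52 + G))
-l((-4 + 4)*q(0)) + k = -2*(-4 + 4)*(6 - 2*sqrt(0))*(52 + (-4 + 4)*(6 - 2*sqrt(0))) + 6357 = -2*0*(6 - 2*0)*(52 + 0*(6 - 2*0)) + 6357 = -2*0*(6 + 0)*(52 + 0*(6 + 0)) + 6357 = -2*0*6*(52 + 0*6) + 6357 = -2*0*(52 + 0) + 6357 = -2*0*52 + 6357 = -1*0 + 6357 = 0 + 6357 = 6357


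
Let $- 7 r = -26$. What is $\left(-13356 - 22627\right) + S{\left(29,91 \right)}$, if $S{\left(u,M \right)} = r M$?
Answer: $-35645$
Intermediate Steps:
$r = \frac{26}{7}$ ($r = \left(- \frac{1}{7}\right) \left(-26\right) = \frac{26}{7} \approx 3.7143$)
$S{\left(u,M \right)} = \frac{26 M}{7}$
$\left(-13356 - 22627\right) + S{\left(29,91 \right)} = \left(-13356 - 22627\right) + \frac{26}{7} \cdot 91 = -35983 + 338 = -35645$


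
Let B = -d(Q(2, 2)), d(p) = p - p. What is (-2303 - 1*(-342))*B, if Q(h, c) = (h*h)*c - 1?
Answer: 0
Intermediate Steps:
Q(h, c) = -1 + c*h**2 (Q(h, c) = h**2*c - 1 = c*h**2 - 1 = -1 + c*h**2)
d(p) = 0
B = 0 (B = -1*0 = 0)
(-2303 - 1*(-342))*B = (-2303 - 1*(-342))*0 = (-2303 + 342)*0 = -1961*0 = 0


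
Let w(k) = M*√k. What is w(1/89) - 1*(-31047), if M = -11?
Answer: 31047 - 11*√89/89 ≈ 31046.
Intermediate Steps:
w(k) = -11*√k
w(1/89) - 1*(-31047) = -11*√89/89 - 1*(-31047) = -11*√89/89 + 31047 = 31047 - 11*√89/89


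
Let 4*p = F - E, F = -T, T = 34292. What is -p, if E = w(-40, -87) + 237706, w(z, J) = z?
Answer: 135979/2 ≈ 67990.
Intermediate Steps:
F = -34292 (F = -1*34292 = -34292)
E = 237666 (E = -40 + 237706 = 237666)
p = -135979/2 (p = (-34292 - 1*237666)/4 = (-34292 - 237666)/4 = (1/4)*(-271958) = -135979/2 ≈ -67990.)
-p = -1*(-135979/2) = 135979/2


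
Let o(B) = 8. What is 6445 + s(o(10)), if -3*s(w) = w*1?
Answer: 19327/3 ≈ 6442.3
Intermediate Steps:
s(w) = -w/3
6445 + s(o(10)) = 6445 - 1/3*8 = 6445 - 8/3 = 19327/3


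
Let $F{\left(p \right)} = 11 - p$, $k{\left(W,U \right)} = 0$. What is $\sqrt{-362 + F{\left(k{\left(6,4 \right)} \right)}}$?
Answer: $3 i \sqrt{39} \approx 18.735 i$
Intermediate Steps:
$\sqrt{-362 + F{\left(k{\left(6,4 \right)} \right)}} = \sqrt{-362 + \left(11 - 0\right)} = \sqrt{-362 + \left(11 + 0\right)} = \sqrt{-362 + 11} = \sqrt{-351} = 3 i \sqrt{39}$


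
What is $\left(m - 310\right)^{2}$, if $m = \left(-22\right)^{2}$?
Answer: $30276$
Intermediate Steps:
$m = 484$
$\left(m - 310\right)^{2} = \left(484 - 310\right)^{2} = 174^{2} = 30276$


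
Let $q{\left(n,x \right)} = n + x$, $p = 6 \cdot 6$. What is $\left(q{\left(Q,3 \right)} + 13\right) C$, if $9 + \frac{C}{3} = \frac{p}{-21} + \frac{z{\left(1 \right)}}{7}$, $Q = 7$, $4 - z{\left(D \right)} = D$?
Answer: $- \frac{4968}{7} \approx -709.71$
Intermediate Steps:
$p = 36$
$z{\left(D \right)} = 4 - D$
$C = - \frac{216}{7}$ ($C = -27 + 3 \left(\frac{36}{-21} + \frac{4 - 1}{7}\right) = -27 + 3 \left(36 \left(- \frac{1}{21}\right) + \left(4 - 1\right) \frac{1}{7}\right) = -27 + 3 \left(- \frac{12}{7} + 3 \cdot \frac{1}{7}\right) = -27 + 3 \left(- \frac{12}{7} + \frac{3}{7}\right) = -27 + 3 \left(- \frac{9}{7}\right) = -27 - \frac{27}{7} = - \frac{216}{7} \approx -30.857$)
$\left(q{\left(Q,3 \right)} + 13\right) C = \left(\left(7 + 3\right) + 13\right) \left(- \frac{216}{7}\right) = \left(10 + 13\right) \left(- \frac{216}{7}\right) = 23 \left(- \frac{216}{7}\right) = - \frac{4968}{7}$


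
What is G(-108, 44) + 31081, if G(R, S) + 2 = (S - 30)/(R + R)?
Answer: 3356525/108 ≈ 31079.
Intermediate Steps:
G(R, S) = -2 + (-30 + S)/(2*R) (G(R, S) = -2 + (S - 30)/(R + R) = -2 + (-30 + S)/((2*R)) = -2 + (-30 + S)*(1/(2*R)) = -2 + (-30 + S)/(2*R))
G(-108, 44) + 31081 = (1/2)*(-30 + 44 - 4*(-108))/(-108) + 31081 = (1/2)*(-1/108)*(-30 + 44 + 432) + 31081 = (1/2)*(-1/108)*446 + 31081 = -223/108 + 31081 = 3356525/108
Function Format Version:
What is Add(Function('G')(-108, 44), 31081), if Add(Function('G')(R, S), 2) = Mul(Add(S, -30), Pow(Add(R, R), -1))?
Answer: Rational(3356525, 108) ≈ 31079.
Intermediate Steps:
Function('G')(R, S) = Add(-2, Mul(Rational(1, 2), Pow(R, -1), Add(-30, S))) (Function('G')(R, S) = Add(-2, Mul(Add(S, -30), Pow(Add(R, R), -1))) = Add(-2, Mul(Add(-30, S), Pow(Mul(2, R), -1))) = Add(-2, Mul(Add(-30, S), Mul(Rational(1, 2), Pow(R, -1)))) = Add(-2, Mul(Rational(1, 2), Pow(R, -1), Add(-30, S))))
Add(Function('G')(-108, 44), 31081) = Add(Mul(Rational(1, 2), Pow(-108, -1), Add(-30, 44, Mul(-4, -108))), 31081) = Add(Mul(Rational(1, 2), Rational(-1, 108), Add(-30, 44, 432)), 31081) = Add(Mul(Rational(1, 2), Rational(-1, 108), 446), 31081) = Add(Rational(-223, 108), 31081) = Rational(3356525, 108)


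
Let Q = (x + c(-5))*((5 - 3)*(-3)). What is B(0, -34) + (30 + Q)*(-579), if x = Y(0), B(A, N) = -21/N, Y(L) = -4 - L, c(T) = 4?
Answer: -590559/34 ≈ -17369.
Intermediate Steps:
x = -4 (x = -4 - 1*0 = -4 + 0 = -4)
Q = 0 (Q = (-4 + 4)*((5 - 3)*(-3)) = 0*(2*(-3)) = 0*(-6) = 0)
B(0, -34) + (30 + Q)*(-579) = -21/(-34) + (30 + 0)*(-579) = -21*(-1/34) + 30*(-579) = 21/34 - 17370 = -590559/34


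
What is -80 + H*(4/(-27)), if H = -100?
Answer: -1760/27 ≈ -65.185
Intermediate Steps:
-80 + H*(4/(-27)) = -80 - 400/(-27) = -80 - 400*(-1)/27 = -80 - 100*(-4/27) = -80 + 400/27 = -1760/27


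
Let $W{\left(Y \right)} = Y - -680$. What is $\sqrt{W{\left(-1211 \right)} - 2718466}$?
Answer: $i \sqrt{2718997} \approx 1648.9 i$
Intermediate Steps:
$W{\left(Y \right)} = 680 + Y$ ($W{\left(Y \right)} = Y + 680 = 680 + Y$)
$\sqrt{W{\left(-1211 \right)} - 2718466} = \sqrt{\left(680 - 1211\right) - 2718466} = \sqrt{-531 - 2718466} = \sqrt{-2718997} = i \sqrt{2718997}$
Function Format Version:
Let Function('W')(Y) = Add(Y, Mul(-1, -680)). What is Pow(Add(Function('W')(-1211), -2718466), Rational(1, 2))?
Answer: Mul(I, Pow(2718997, Rational(1, 2))) ≈ Mul(1648.9, I)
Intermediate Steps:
Function('W')(Y) = Add(680, Y) (Function('W')(Y) = Add(Y, 680) = Add(680, Y))
Pow(Add(Function('W')(-1211), -2718466), Rational(1, 2)) = Pow(Add(Add(680, -1211), -2718466), Rational(1, 2)) = Pow(Add(-531, -2718466), Rational(1, 2)) = Pow(-2718997, Rational(1, 2)) = Mul(I, Pow(2718997, Rational(1, 2)))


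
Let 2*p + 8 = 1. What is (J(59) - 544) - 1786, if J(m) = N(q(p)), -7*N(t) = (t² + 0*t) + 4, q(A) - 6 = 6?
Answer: -16458/7 ≈ -2351.1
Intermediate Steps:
p = -7/2 (p = -4 + (½)*1 = -4 + ½ = -7/2 ≈ -3.5000)
q(A) = 12 (q(A) = 6 + 6 = 12)
N(t) = -4/7 - t²/7 (N(t) = -((t² + 0*t) + 4)/7 = -((t² + 0) + 4)/7 = -(t² + 4)/7 = -(4 + t²)/7 = -4/7 - t²/7)
J(m) = -148/7 (J(m) = -4/7 - ⅐*12² = -4/7 - ⅐*144 = -4/7 - 144/7 = -148/7)
(J(59) - 544) - 1786 = (-148/7 - 544) - 1786 = -3956/7 - 1786 = -16458/7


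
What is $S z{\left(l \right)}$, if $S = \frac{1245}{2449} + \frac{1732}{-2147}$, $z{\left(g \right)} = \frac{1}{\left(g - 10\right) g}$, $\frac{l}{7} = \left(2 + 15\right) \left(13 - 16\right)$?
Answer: $- \frac{1568653}{688898295057} \approx -2.277 \cdot 10^{-6}$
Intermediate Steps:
$l = -357$ ($l = 7 \left(2 + 15\right) \left(13 - 16\right) = 7 \cdot 17 \left(-3\right) = 7 \left(-51\right) = -357$)
$z{\left(g \right)} = \frac{1}{g \left(-10 + g\right)}$ ($z{\left(g \right)} = \frac{1}{\left(-10 + g\right) g} = \frac{1}{g \left(-10 + g\right)}$)
$S = - \frac{1568653}{5258003}$ ($S = 1245 \cdot \frac{1}{2449} + 1732 \left(- \frac{1}{2147}\right) = \frac{1245}{2449} - \frac{1732}{2147} = - \frac{1568653}{5258003} \approx -0.29834$)
$S z{\left(l \right)} = - \frac{1568653 \frac{1}{\left(-357\right) \left(-10 - 357\right)}}{5258003} = - \frac{1568653 \left(- \frac{1}{357 \left(-367\right)}\right)}{5258003} = - \frac{1568653 \left(\left(- \frac{1}{357}\right) \left(- \frac{1}{367}\right)\right)}{5258003} = \left(- \frac{1568653}{5258003}\right) \frac{1}{131019} = - \frac{1568653}{688898295057}$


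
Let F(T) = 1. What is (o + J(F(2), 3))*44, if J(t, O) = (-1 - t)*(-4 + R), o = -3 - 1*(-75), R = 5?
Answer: 3080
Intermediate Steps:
o = 72 (o = -3 + 75 = 72)
J(t, O) = -1 - t (J(t, O) = (-1 - t)*(-4 + 5) = (-1 - t)*1 = -1 - t)
(o + J(F(2), 3))*44 = (72 + (-1 - 1*1))*44 = (72 + (-1 - 1))*44 = (72 - 2)*44 = 70*44 = 3080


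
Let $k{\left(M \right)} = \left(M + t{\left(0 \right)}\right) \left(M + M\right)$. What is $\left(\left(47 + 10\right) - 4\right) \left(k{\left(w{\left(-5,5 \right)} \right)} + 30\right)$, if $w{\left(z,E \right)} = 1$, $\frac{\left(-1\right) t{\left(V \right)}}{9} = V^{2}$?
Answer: $1696$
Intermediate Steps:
$t{\left(V \right)} = - 9 V^{2}$
$k{\left(M \right)} = 2 M^{2}$ ($k{\left(M \right)} = \left(M - 9 \cdot 0^{2}\right) \left(M + M\right) = \left(M - 0\right) 2 M = \left(M + 0\right) 2 M = M 2 M = 2 M^{2}$)
$\left(\left(47 + 10\right) - 4\right) \left(k{\left(w{\left(-5,5 \right)} \right)} + 30\right) = \left(\left(47 + 10\right) - 4\right) \left(2 \cdot 1^{2} + 30\right) = \left(57 - 4\right) \left(2 \cdot 1 + 30\right) = 53 \left(2 + 30\right) = 53 \cdot 32 = 1696$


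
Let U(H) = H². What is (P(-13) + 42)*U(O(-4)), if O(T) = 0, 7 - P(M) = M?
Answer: 0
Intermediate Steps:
P(M) = 7 - M
(P(-13) + 42)*U(O(-4)) = ((7 - 1*(-13)) + 42)*0² = ((7 + 13) + 42)*0 = (20 + 42)*0 = 62*0 = 0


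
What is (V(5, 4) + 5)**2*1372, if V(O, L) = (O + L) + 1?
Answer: 308700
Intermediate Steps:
V(O, L) = 1 + L + O (V(O, L) = (L + O) + 1 = 1 + L + O)
(V(5, 4) + 5)**2*1372 = ((1 + 4 + 5) + 5)**2*1372 = (10 + 5)**2*1372 = 15**2*1372 = 225*1372 = 308700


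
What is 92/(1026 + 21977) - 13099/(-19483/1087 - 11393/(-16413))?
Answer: 5375791543859003/7070898794864 ≈ 760.27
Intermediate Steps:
92/(1026 + 21977) - 13099/(-19483/1087 - 11393/(-16413)) = 92/23003 - 13099/(-19483*1/1087 - 11393*(-1/16413)) = 92*(1/23003) - 13099/(-19483/1087 + 11393/16413) = 92/23003 - 13099/(-307390288/17840931) = 92/23003 - 13099*(-17840931/307390288) = 92/23003 + 233698355169/307390288 = 5375791543859003/7070898794864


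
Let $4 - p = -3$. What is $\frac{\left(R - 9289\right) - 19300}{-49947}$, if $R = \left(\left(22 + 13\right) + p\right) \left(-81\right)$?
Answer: $\frac{31991}{49947} \approx 0.6405$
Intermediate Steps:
$p = 7$ ($p = 4 - -3 = 4 + 3 = 7$)
$R = -3402$ ($R = \left(\left(22 + 13\right) + 7\right) \left(-81\right) = \left(35 + 7\right) \left(-81\right) = 42 \left(-81\right) = -3402$)
$\frac{\left(R - 9289\right) - 19300}{-49947} = \frac{\left(-3402 - 9289\right) - 19300}{-49947} = \left(-12691 - 19300\right) \left(- \frac{1}{49947}\right) = \left(-31991\right) \left(- \frac{1}{49947}\right) = \frac{31991}{49947}$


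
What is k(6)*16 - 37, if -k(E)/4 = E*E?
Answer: -2341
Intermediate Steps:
k(E) = -4*E² (k(E) = -4*E*E = -4*E²)
k(6)*16 - 37 = -4*6²*16 - 37 = -4*36*16 - 37 = -144*16 - 37 = -2304 - 37 = -2341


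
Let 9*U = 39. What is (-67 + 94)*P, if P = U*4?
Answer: 468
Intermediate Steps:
U = 13/3 (U = (⅑)*39 = 13/3 ≈ 4.3333)
P = 52/3 (P = (13/3)*4 = 52/3 ≈ 17.333)
(-67 + 94)*P = (-67 + 94)*(52/3) = 27*(52/3) = 468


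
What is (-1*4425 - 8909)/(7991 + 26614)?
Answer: -13334/34605 ≈ -0.38532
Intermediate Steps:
(-1*4425 - 8909)/(7991 + 26614) = (-4425 - 8909)/34605 = -13334*1/34605 = -13334/34605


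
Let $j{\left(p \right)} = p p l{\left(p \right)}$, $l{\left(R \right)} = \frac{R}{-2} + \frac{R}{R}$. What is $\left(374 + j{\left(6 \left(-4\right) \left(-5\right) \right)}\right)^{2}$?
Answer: $721184799076$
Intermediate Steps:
$l{\left(R \right)} = 1 - \frac{R}{2}$ ($l{\left(R \right)} = R \left(- \frac{1}{2}\right) + 1 = - \frac{R}{2} + 1 = 1 - \frac{R}{2}$)
$j{\left(p \right)} = p^{2} \left(1 - \frac{p}{2}\right)$ ($j{\left(p \right)} = p p \left(1 - \frac{p}{2}\right) = p^{2} \left(1 - \frac{p}{2}\right)$)
$\left(374 + j{\left(6 \left(-4\right) \left(-5\right) \right)}\right)^{2} = \left(374 + \frac{\left(6 \left(-4\right) \left(-5\right)\right)^{2} \left(2 - 6 \left(-4\right) \left(-5\right)\right)}{2}\right)^{2} = \left(374 + \frac{\left(\left(-24\right) \left(-5\right)\right)^{2} \left(2 - \left(-24\right) \left(-5\right)\right)}{2}\right)^{2} = \left(374 + \frac{120^{2} \left(2 - 120\right)}{2}\right)^{2} = \left(374 + \frac{1}{2} \cdot 14400 \left(2 - 120\right)\right)^{2} = \left(374 + \frac{1}{2} \cdot 14400 \left(-118\right)\right)^{2} = \left(374 - 849600\right)^{2} = \left(-849226\right)^{2} = 721184799076$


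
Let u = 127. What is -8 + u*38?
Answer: 4818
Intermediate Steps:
-8 + u*38 = -8 + 127*38 = -8 + 4826 = 4818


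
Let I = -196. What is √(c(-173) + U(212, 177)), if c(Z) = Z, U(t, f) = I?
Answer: 3*I*√41 ≈ 19.209*I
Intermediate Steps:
U(t, f) = -196
√(c(-173) + U(212, 177)) = √(-173 - 196) = √(-369) = 3*I*√41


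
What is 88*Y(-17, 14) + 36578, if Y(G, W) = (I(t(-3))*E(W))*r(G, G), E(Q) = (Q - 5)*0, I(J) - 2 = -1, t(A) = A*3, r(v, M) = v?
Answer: 36578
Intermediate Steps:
t(A) = 3*A
I(J) = 1 (I(J) = 2 - 1 = 1)
E(Q) = 0 (E(Q) = (-5 + Q)*0 = 0)
Y(G, W) = 0 (Y(G, W) = (1*0)*G = 0*G = 0)
88*Y(-17, 14) + 36578 = 88*0 + 36578 = 0 + 36578 = 36578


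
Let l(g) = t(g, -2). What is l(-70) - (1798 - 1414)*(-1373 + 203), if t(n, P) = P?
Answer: 449278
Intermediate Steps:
l(g) = -2
l(-70) - (1798 - 1414)*(-1373 + 203) = -2 - (1798 - 1414)*(-1373 + 203) = -2 - 384*(-1170) = -2 - 1*(-449280) = -2 + 449280 = 449278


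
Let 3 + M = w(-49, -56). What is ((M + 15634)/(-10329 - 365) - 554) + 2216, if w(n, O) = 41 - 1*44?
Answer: 8878900/5347 ≈ 1660.5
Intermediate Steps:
w(n, O) = -3 (w(n, O) = 41 - 44 = -3)
M = -6 (M = -3 - 3 = -6)
((M + 15634)/(-10329 - 365) - 554) + 2216 = ((-6 + 15634)/(-10329 - 365) - 554) + 2216 = (15628/(-10694) - 554) + 2216 = (15628*(-1/10694) - 554) + 2216 = (-7814/5347 - 554) + 2216 = -2970052/5347 + 2216 = 8878900/5347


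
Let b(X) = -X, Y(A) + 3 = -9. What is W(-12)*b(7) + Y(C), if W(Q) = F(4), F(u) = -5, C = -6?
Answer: 23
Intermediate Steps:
Y(A) = -12 (Y(A) = -3 - 9 = -12)
W(Q) = -5
W(-12)*b(7) + Y(C) = -(-5)*7 - 12 = -5*(-7) - 12 = 35 - 12 = 23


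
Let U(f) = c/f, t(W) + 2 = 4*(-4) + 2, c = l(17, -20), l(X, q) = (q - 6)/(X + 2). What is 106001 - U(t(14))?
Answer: 16112139/152 ≈ 1.0600e+5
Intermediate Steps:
l(X, q) = (-6 + q)/(2 + X)
c = -26/19 (c = (-6 - 20)/(2 + 17) = -26/19 ≈ -1.3684)
t(W) = -16 (t(W) = -2 + (4*(-4) + 2) = -2 + (-16 + 2) = -2 - 14 = -16)
U(f) = -26/(19*f)
106001 - U(t(14)) = 106001 - (-26)/(19*(-16)) = 106001 - (-26)*(-1)/(19*16) = 106001 - 1*13/152 = 106001 - 13/152 = 16112139/152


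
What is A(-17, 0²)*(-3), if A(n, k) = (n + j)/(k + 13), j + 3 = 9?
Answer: 33/13 ≈ 2.5385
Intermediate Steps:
j = 6 (j = -3 + 9 = 6)
A(n, k) = (6 + n)/(13 + k) (A(n, k) = (n + 6)/(k + 13) = (6 + n)/(13 + k))
A(-17, 0²)*(-3) = ((6 - 17)/(13 + 0²))*(-3) = (-11/(13 + 0))*(-3) = (-11/13)*(-3) = ((1/13)*(-11))*(-3) = -11/13*(-3) = 33/13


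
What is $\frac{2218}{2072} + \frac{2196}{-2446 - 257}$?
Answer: $\frac{240857}{933436} \approx 0.25803$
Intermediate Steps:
$\frac{2218}{2072} + \frac{2196}{-2446 - 257} = 2218 \cdot \frac{1}{2072} + \frac{2196}{-2703} = \frac{1109}{1036} + 2196 \left(- \frac{1}{2703}\right) = \frac{1109}{1036} - \frac{732}{901} = \frac{240857}{933436}$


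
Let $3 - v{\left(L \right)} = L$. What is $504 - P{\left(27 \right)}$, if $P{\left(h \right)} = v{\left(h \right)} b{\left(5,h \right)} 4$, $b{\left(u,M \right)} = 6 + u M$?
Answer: $14040$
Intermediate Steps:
$v{\left(L \right)} = 3 - L$
$b{\left(u,M \right)} = 6 + M u$
$P{\left(h \right)} = 4 \left(3 - h\right) \left(6 + 5 h\right)$ ($P{\left(h \right)} = \left(3 - h\right) \left(6 + h 5\right) 4 = \left(3 - h\right) \left(6 + 5 h\right) 4 = 4 \left(3 - h\right) \left(6 + 5 h\right)$)
$504 - P{\left(27 \right)} = 504 - \left(72 - 20 \cdot 27^{2} + 36 \cdot 27\right) = 504 - \left(72 - 14580 + 972\right) = 504 - -13536 = 504 + 13536 = 14040$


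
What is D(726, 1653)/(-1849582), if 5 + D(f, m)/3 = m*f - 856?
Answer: -3597651/1849582 ≈ -1.9451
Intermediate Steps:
D(f, m) = -2583 + 3*f*m (D(f, m) = -15 + 3*(m*f - 856) = -15 + 3*(f*m - 856) = -15 + 3*(-856 + f*m) = -15 + (-2568 + 3*f*m) = -2583 + 3*f*m)
D(726, 1653)/(-1849582) = (-2583 + 3*726*1653)/(-1849582) = (-2583 + 3600234)*(-1/1849582) = 3597651*(-1/1849582) = -3597651/1849582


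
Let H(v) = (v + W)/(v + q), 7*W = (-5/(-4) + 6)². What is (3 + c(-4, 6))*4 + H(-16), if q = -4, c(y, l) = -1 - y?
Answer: 54711/2240 ≈ 24.425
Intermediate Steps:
W = 841/112 (W = (-5/(-4) + 6)²/7 = (-5*(-¼) + 6)²/7 = (5/4 + 6)²/7 = (29/4)²/7 = (⅐)*(841/16) = 841/112 ≈ 7.5089)
H(v) = (841/112 + v)/(-4 + v) (H(v) = (v + 841/112)/(v - 4) = (841/112 + v)/(-4 + v))
(3 + c(-4, 6))*4 + H(-16) = (3 + (-1 - 1*(-4)))*4 + (841/112 - 16)/(-4 - 16) = (3 + (-1 + 4))*4 - 951/112/(-20) = (3 + 3)*4 - 1/20*(-951/112) = 6*4 + 951/2240 = 24 + 951/2240 = 54711/2240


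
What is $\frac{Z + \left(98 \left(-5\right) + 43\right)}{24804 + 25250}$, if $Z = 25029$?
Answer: $\frac{12291}{25027} \approx 0.49111$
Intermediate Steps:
$\frac{Z + \left(98 \left(-5\right) + 43\right)}{24804 + 25250} = \frac{25029 + \left(98 \left(-5\right) + 43\right)}{24804 + 25250} = \frac{25029 + \left(-490 + 43\right)}{50054} = \left(25029 - 447\right) \frac{1}{50054} = 24582 \cdot \frac{1}{50054} = \frac{12291}{25027}$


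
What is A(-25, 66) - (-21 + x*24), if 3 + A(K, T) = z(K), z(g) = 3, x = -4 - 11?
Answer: 381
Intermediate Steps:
x = -15
A(K, T) = 0 (A(K, T) = -3 + 3 = 0)
A(-25, 66) - (-21 + x*24) = 0 - (-21 - 15*24) = 0 - (-21 - 360) = 0 - 1*(-381) = 0 + 381 = 381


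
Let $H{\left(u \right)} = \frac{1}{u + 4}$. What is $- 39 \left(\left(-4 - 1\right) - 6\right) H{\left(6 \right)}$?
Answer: $\frac{429}{10} \approx 42.9$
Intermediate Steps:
$H{\left(u \right)} = \frac{1}{4 + u}$
$- 39 \left(\left(-4 - 1\right) - 6\right) H{\left(6 \right)} = \frac{\left(-39\right) \left(\left(-4 - 1\right) - 6\right)}{4 + 6} = \frac{\left(-39\right) \left(-5 - 6\right)}{10} = \left(-39\right) \left(-11\right) \frac{1}{10} = 429 \cdot \frac{1}{10} = \frac{429}{10}$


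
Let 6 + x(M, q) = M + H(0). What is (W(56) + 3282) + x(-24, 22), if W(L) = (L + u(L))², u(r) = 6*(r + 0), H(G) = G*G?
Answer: 156916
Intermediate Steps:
H(G) = G²
u(r) = 6*r
W(L) = 49*L² (W(L) = (L + 6*L)² = (7*L)² = 49*L²)
x(M, q) = -6 + M (x(M, q) = -6 + (M + 0²) = -6 + (M + 0) = -6 + M)
(W(56) + 3282) + x(-24, 22) = (49*56² + 3282) + (-6 - 24) = (49*3136 + 3282) - 30 = (153664 + 3282) - 30 = 156946 - 30 = 156916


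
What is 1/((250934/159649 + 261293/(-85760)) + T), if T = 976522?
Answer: 13691498240/13370029049254963 ≈ 1.0240e-6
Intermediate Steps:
1/((250934/159649 + 261293/(-85760)) + T) = 1/((250934/159649 + 261293/(-85760)) + 976522) = 1/((250934*(1/159649) + 261293*(-1/85760)) + 976522) = 1/((250934/159649 - 261293/85760) + 976522) = 1/(-20195066317/13691498240 + 976522) = 1/(13370029049254963/13691498240) = 13691498240/13370029049254963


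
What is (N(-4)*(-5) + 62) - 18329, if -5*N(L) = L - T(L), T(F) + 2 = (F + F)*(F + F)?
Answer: -18333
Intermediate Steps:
T(F) = -2 + 4*F² (T(F) = -2 + (F + F)*(F + F) = -2 + (2*F)*(2*F) = -2 + 4*F²)
N(L) = -⅖ - L/5 + 4*L²/5 (N(L) = -(L - (-2 + 4*L²))/5 = -(L + (2 - 4*L²))/5 = -(2 + L - 4*L²)/5 = -⅖ - L/5 + 4*L²/5)
(N(-4)*(-5) + 62) - 18329 = ((-⅖ - ⅕*(-4) + (⅘)*(-4)²)*(-5) + 62) - 18329 = ((-⅖ + ⅘ + (⅘)*16)*(-5) + 62) - 18329 = ((-⅖ + ⅘ + 64/5)*(-5) + 62) - 18329 = ((66/5)*(-5) + 62) - 18329 = (-66 + 62) - 18329 = -4 - 18329 = -18333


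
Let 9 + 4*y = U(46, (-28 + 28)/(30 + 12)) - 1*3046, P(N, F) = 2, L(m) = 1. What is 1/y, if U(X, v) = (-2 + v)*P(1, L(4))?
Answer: -4/3059 ≈ -0.0013076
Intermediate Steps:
U(X, v) = -4 + 2*v (U(X, v) = (-2 + v)*2 = -4 + 2*v)
y = -3059/4 (y = -9/4 + ((-4 + 2*((-28 + 28)/(30 + 12))) - 1*3046)/4 = -9/4 + ((-4 + 2*(0/42)) - 3046)/4 = -9/4 + ((-4 + 2*(0*(1/42))) - 3046)/4 = -9/4 + ((-4 + 2*0) - 3046)/4 = -9/4 + ((-4 + 0) - 3046)/4 = -9/4 + (-4 - 3046)/4 = -9/4 + (¼)*(-3050) = -9/4 - 1525/2 = -3059/4 ≈ -764.75)
1/y = 1/(-3059/4) = -4/3059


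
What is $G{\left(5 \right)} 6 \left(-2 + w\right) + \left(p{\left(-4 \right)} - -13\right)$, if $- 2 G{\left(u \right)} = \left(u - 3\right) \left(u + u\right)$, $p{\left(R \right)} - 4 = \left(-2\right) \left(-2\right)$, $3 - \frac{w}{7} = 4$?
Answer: $561$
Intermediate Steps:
$w = -7$ ($w = 21 - 28 = -7$)
$p{\left(R \right)} = 8$ ($p{\left(R \right)} = 4 - -4 = 4 + 4 = 8$)
$G{\left(u \right)} = - u \left(-3 + u\right)$ ($G{\left(u \right)} = - \frac{\left(u - 3\right) \left(u + u\right)}{2} = - \frac{\left(-3 + u\right) 2 u}{2} = - \frac{2 u \left(-3 + u\right)}{2} = - u \left(-3 + u\right)$)
$G{\left(5 \right)} 6 \left(-2 + w\right) + \left(p{\left(-4 \right)} - -13\right) = 5 \left(3 - 5\right) 6 \left(-2 - 7\right) + \left(8 - -13\right) = 5 \left(3 - 5\right) 6 \left(-9\right) + \left(8 + 13\right) = 5 \left(-2\right) \left(-54\right) + 21 = \left(-10\right) \left(-54\right) + 21 = 540 + 21 = 561$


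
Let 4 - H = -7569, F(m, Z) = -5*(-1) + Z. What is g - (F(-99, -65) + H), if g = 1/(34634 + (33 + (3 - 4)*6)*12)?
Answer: -262639453/34958 ≈ -7513.0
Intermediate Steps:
F(m, Z) = 5 + Z
H = 7573 (H = 4 - 1*(-7569) = 4 + 7569 = 7573)
g = 1/34958 (g = 1/(34634 + (33 - 1*6)*12) = 1/(34634 + (33 - 6)*12) = 1/(34634 + 27*12) = 1/(34634 + 324) = 1/34958 ≈ 2.8606e-5)
g - (F(-99, -65) + H) = 1/34958 - ((5 - 65) + 7573) = 1/34958 - (-60 + 7573) = 1/34958 - 1*7513 = 1/34958 - 7513 = -262639453/34958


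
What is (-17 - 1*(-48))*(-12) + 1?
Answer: -371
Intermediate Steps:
(-17 - 1*(-48))*(-12) + 1 = (-17 + 48)*(-12) + 1 = 31*(-12) + 1 = -372 + 1 = -371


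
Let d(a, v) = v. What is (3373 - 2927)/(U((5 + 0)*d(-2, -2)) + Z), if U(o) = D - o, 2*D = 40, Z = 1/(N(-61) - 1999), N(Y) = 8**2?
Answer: 863010/58049 ≈ 14.867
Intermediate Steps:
N(Y) = 64
Z = -1/1935 (Z = 1/(64 - 1999) = 1/(-1935) = -1/1935 ≈ -0.00051680)
D = 20 (D = (1/2)*40 = 20)
U(o) = 20 - o
(3373 - 2927)/(U((5 + 0)*d(-2, -2)) + Z) = (3373 - 2927)/((20 - (5 + 0)*(-2)) - 1/1935) = 446/((20 - 5*(-2)) - 1/1935) = 446/((20 - 1*(-10)) - 1/1935) = 446/((20 + 10) - 1/1935) = 446/(30 - 1/1935) = 446/(58049/1935) = 446*(1935/58049) = 863010/58049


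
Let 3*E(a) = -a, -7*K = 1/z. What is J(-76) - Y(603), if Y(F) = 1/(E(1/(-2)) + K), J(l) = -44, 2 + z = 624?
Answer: -54359/1087 ≈ -50.008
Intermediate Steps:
z = 622 (z = -2 + 624 = 622)
K = -1/4354 (K = -⅐/622 = -⅐*1/622 = -1/4354 ≈ -0.00022967)
E(a) = -a/3 (E(a) = (-a)/3 = -a/3)
Y(F) = 6531/1087 (Y(F) = 1/(-⅓/(-2) - 1/4354) = 1/(-⅓*(-½) - 1/4354) = 1/(⅙ - 1/4354) = 1/(1087/6531) = 6531/1087)
J(-76) - Y(603) = -44 - 1*6531/1087 = -44 - 6531/1087 = -54359/1087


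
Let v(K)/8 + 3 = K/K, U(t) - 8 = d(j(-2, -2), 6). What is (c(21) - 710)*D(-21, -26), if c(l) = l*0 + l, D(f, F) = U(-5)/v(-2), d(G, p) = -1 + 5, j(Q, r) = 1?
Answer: 2067/4 ≈ 516.75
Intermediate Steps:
d(G, p) = 4
U(t) = 12 (U(t) = 8 + 4 = 12)
v(K) = -16 (v(K) = -24 + 8*(K/K) = -24 + 8*1 = -24 + 8 = -16)
D(f, F) = -¾ (D(f, F) = 12/(-16) = 12*(-1/16) = -¾)
c(l) = l (c(l) = 0 + l = l)
(c(21) - 710)*D(-21, -26) = (21 - 710)*(-¾) = -689*(-¾) = 2067/4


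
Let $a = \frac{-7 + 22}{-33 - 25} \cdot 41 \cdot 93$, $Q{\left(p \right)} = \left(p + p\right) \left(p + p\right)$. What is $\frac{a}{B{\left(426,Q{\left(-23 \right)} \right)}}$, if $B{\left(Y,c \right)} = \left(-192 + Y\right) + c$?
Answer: $- \frac{11439}{27260} \approx -0.41963$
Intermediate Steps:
$Q{\left(p \right)} = 4 p^{2}$ ($Q{\left(p \right)} = 2 p 2 p = 4 p^{2}$)
$a = - \frac{57195}{58}$ ($a = \frac{15}{-58} \cdot 41 \cdot 93 = 15 \left(- \frac{1}{58}\right) 41 \cdot 93 = \left(- \frac{15}{58}\right) 41 \cdot 93 = \left(- \frac{615}{58}\right) 93 = - \frac{57195}{58} \approx -986.12$)
$B{\left(Y,c \right)} = -192 + Y + c$
$\frac{a}{B{\left(426,Q{\left(-23 \right)} \right)}} = - \frac{57195}{58 \left(-192 + 426 + 4 \left(-23\right)^{2}\right)} = - \frac{57195}{58 \left(-192 + 426 + 4 \cdot 529\right)} = - \frac{57195}{58 \left(-192 + 426 + 2116\right)} = - \frac{57195}{58 \cdot 2350} = \left(- \frac{57195}{58}\right) \frac{1}{2350} = - \frac{11439}{27260}$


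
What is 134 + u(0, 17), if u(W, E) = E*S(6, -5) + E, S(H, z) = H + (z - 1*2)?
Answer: 134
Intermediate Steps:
S(H, z) = -2 + H + z (S(H, z) = H + (z - 2) = H + (-2 + z) = -2 + H + z)
u(W, E) = 0 (u(W, E) = E*(-2 + 6 - 5) + E = E*(-1) + E = -E + E = 0)
134 + u(0, 17) = 134 + 0 = 134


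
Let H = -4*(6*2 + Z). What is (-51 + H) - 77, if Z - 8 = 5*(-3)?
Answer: -148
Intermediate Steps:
Z = -7 (Z = 8 + 5*(-3) = 8 - 15 = -7)
H = -20 (H = -4*(6*2 - 7) = -4*(12 - 7) = -4*5 = -20)
(-51 + H) - 77 = (-51 - 20) - 77 = -71 - 77 = -148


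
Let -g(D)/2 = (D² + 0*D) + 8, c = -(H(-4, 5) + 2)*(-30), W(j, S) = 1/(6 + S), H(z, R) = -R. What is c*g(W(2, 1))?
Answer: 70740/49 ≈ 1443.7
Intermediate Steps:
c = -90 (c = -(-1*5 + 2)*(-30) = -(-5 + 2)*(-30) = -1*(-3)*(-30) = 3*(-30) = -90)
g(D) = -16 - 2*D² (g(D) = -2*((D² + 0*D) + 8) = -2*((D² + 0) + 8) = -2*(D² + 8) = -2*(8 + D²) = -16 - 2*D²)
c*g(W(2, 1)) = -90*(-16 - 2/(6 + 1)²) = -90*(-16 - 2*(1/7)²) = -90*(-16 - 2*(⅐)²) = -90*(-16 - 2*1/49) = -90*(-16 - 2/49) = -90*(-786/49) = 70740/49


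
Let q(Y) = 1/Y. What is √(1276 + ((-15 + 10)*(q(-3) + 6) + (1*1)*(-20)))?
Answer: √11049/3 ≈ 35.038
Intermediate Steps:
√(1276 + ((-15 + 10)*(q(-3) + 6) + (1*1)*(-20))) = √(1276 + ((-15 + 10)*(1/(-3) + 6) + (1*1)*(-20))) = √(1276 + (-5*(-⅓ + 6) + 1*(-20))) = √(1276 + (-5*17/3 - 20)) = √(1276 + (-85/3 - 20)) = √(1276 - 145/3) = √(3683/3) = √11049/3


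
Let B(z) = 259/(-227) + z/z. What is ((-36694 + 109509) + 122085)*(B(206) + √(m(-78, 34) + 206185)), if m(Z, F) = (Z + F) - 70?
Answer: -6236800/227 + 194900*√206071 ≈ 8.8447e+7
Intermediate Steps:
m(Z, F) = -70 + F + Z (m(Z, F) = (F + Z) - 70 = -70 + F + Z)
B(z) = -32/227 (B(z) = 259*(-1/227) + 1 = -259/227 + 1 = -32/227)
((-36694 + 109509) + 122085)*(B(206) + √(m(-78, 34) + 206185)) = ((-36694 + 109509) + 122085)*(-32/227 + √((-70 + 34 - 78) + 206185)) = (72815 + 122085)*(-32/227 + √(-114 + 206185)) = 194900*(-32/227 + √206071) = -6236800/227 + 194900*√206071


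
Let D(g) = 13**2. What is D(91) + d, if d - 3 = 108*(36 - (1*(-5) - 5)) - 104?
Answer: 5036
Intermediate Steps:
D(g) = 169
d = 4867 (d = 3 + (108*(36 - (1*(-5) - 5)) - 104) = 3 + (108*(36 - (-5 - 5)) - 104) = 3 + (108*(36 - 1*(-10)) - 104) = 3 + (108*(36 + 10) - 104) = 3 + (108*46 - 104) = 3 + (4968 - 104) = 3 + 4864 = 4867)
D(91) + d = 169 + 4867 = 5036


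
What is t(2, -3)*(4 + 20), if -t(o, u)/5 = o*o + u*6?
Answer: 1680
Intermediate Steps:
t(o, u) = -30*u - 5*o² (t(o, u) = -5*(o*o + u*6) = -5*(o² + 6*u) = -30*u - 5*o²)
t(2, -3)*(4 + 20) = (-30*(-3) - 5*2²)*(4 + 20) = (90 - 5*4)*24 = (90 - 20)*24 = 70*24 = 1680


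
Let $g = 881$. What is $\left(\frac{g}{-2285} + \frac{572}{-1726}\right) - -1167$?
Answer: $\frac{2299857672}{1971955} \approx 1166.3$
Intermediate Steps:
$\left(\frac{g}{-2285} + \frac{572}{-1726}\right) - -1167 = \left(\frac{881}{-2285} + \frac{572}{-1726}\right) - -1167 = \left(881 \left(- \frac{1}{2285}\right) + 572 \left(- \frac{1}{1726}\right)\right) + 1167 = \left(- \frac{881}{2285} - \frac{286}{863}\right) + 1167 = - \frac{1413813}{1971955} + 1167 = \frac{2299857672}{1971955}$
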